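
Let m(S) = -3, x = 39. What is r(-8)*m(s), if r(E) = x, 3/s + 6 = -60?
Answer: -117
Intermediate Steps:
s = -1/22 (s = 3/(-6 - 60) = 3/(-66) = 3*(-1/66) = -1/22 ≈ -0.045455)
r(E) = 39
r(-8)*m(s) = 39*(-3) = -117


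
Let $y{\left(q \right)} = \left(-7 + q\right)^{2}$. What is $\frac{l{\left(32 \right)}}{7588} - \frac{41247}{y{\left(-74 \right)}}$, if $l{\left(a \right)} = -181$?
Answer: $- \frac{34907753}{5531652} \approx -6.3105$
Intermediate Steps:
$\frac{l{\left(32 \right)}}{7588} - \frac{41247}{y{\left(-74 \right)}} = - \frac{181}{7588} - \frac{41247}{\left(-7 - 74\right)^{2}} = \left(-181\right) \frac{1}{7588} - \frac{41247}{\left(-81\right)^{2}} = - \frac{181}{7588} - \frac{41247}{6561} = - \frac{181}{7588} - \frac{4583}{729} = - \frac{34907753}{5531652}$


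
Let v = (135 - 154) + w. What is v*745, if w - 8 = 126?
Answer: 85675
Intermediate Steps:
w = 134 (w = 8 + 126 = 134)
v = 115 (v = (135 - 154) + 134 = -19 + 134 = 115)
v*745 = 115*745 = 85675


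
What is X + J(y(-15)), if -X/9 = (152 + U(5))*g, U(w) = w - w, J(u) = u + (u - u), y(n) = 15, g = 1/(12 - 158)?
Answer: 1779/73 ≈ 24.370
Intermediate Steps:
g = -1/146 (g = 1/(-146) = -1/146 ≈ -0.0068493)
J(u) = u (J(u) = u + 0 = u)
U(w) = 0
X = 684/73 (X = -9*(152 + 0)*(-1)/146 = -1368*(-1)/146 = -9*(-76/73) = 684/73 ≈ 9.3699)
X + J(y(-15)) = 684/73 + 15 = 1779/73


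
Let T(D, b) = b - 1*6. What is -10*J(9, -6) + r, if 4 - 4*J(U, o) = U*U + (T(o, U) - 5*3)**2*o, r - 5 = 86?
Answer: -3753/2 ≈ -1876.5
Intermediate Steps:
r = 91 (r = 5 + 86 = 91)
T(D, b) = -6 + b (T(D, b) = b - 6 = -6 + b)
J(U, o) = 1 - U**2/4 - o*(-21 + U)**2/4 (J(U, o) = 1 - (U*U + ((-6 + U) - 5*3)**2*o)/4 = 1 - (U**2 + ((-6 + U) - 15)**2*o)/4 = 1 - (U**2 + (-21 + U)**2*o)/4 = 1 - (U**2 + o*(-21 + U)**2)/4 = 1 + (-U**2/4 - o*(-21 + U)**2/4) = 1 - U**2/4 - o*(-21 + U)**2/4)
-10*J(9, -6) + r = -10*(1 - 1/4*9**2 - 1/4*(-6)*(-21 + 9)**2) + 91 = -10*(1 - 1/4*81 - 1/4*(-6)*(-12)**2) + 91 = -10*(1 - 81/4 - 1/4*(-6)*144) + 91 = -10*(1 - 81/4 + 216) + 91 = -10*787/4 + 91 = -3935/2 + 91 = -3753/2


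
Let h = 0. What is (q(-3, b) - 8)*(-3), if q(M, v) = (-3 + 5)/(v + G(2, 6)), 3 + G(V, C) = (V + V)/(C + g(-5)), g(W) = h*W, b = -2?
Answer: 330/13 ≈ 25.385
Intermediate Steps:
g(W) = 0 (g(W) = 0*W = 0)
G(V, C) = -3 + 2*V/C (G(V, C) = -3 + (V + V)/(C + 0) = -3 + (2*V)/C = -3 + 2*V/C)
q(M, v) = 2/(-7/3 + v) (q(M, v) = (-3 + 5)/(v + (-3 + 2*2/6)) = 2/(v + (-3 + 2*2*(⅙))) = 2/(v + (-3 + ⅔)) = 2/(v - 7/3) = 2/(-7/3 + v))
(q(-3, b) - 8)*(-3) = (6/(-7 + 3*(-2)) - 8)*(-3) = (6/(-7 - 6) - 8)*(-3) = (6/(-13) - 8)*(-3) = (6*(-1/13) - 8)*(-3) = (-6/13 - 8)*(-3) = -110/13*(-3) = 330/13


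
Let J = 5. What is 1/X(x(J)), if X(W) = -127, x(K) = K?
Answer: -1/127 ≈ -0.0078740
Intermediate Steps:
1/X(x(J)) = 1/(-127) = -1/127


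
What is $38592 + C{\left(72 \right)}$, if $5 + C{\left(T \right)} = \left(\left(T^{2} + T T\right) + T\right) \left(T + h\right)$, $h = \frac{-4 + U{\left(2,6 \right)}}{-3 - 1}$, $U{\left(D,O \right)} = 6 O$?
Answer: $706747$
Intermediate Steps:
$h = -8$ ($h = \frac{-4 + 6 \cdot 6}{-3 - 1} = \frac{-4 + 36}{-4} = 32 \left(- \frac{1}{4}\right) = -8$)
$C{\left(T \right)} = -5 + \left(-8 + T\right) \left(T + 2 T^{2}\right)$ ($C{\left(T \right)} = -5 + \left(\left(T^{2} + T T\right) + T\right) \left(T - 8\right) = -5 + \left(\left(T^{2} + T^{2}\right) + T\right) \left(-8 + T\right) = -5 + \left(2 T^{2} + T\right) \left(-8 + T\right) = -5 + \left(T + 2 T^{2}\right) \left(-8 + T\right) = -5 + \left(-8 + T\right) \left(T + 2 T^{2}\right)$)
$38592 + C{\left(72 \right)} = 38592 - \left(581 - 746496 + 77760\right) = 38592 - -668155 = 38592 + 668155 = 706747$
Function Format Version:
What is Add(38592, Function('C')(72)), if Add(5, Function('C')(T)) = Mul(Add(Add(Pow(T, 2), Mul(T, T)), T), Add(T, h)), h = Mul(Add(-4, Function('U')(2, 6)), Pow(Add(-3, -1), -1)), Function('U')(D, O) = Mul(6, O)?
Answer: 706747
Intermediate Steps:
h = -8 (h = Mul(Add(-4, Mul(6, 6)), Pow(Add(-3, -1), -1)) = Mul(Add(-4, 36), Pow(-4, -1)) = Mul(32, Rational(-1, 4)) = -8)
Function('C')(T) = Add(-5, Mul(Add(-8, T), Add(T, Mul(2, Pow(T, 2))))) (Function('C')(T) = Add(-5, Mul(Add(Add(Pow(T, 2), Mul(T, T)), T), Add(T, -8))) = Add(-5, Mul(Add(Add(Pow(T, 2), Pow(T, 2)), T), Add(-8, T))) = Add(-5, Mul(Add(Mul(2, Pow(T, 2)), T), Add(-8, T))) = Add(-5, Mul(Add(T, Mul(2, Pow(T, 2))), Add(-8, T))) = Add(-5, Mul(Add(-8, T), Add(T, Mul(2, Pow(T, 2))))))
Add(38592, Function('C')(72)) = Add(38592, Add(-5, Mul(-15, Pow(72, 2)), Mul(-8, 72), Mul(2, Pow(72, 3)))) = Add(38592, Add(-5, Mul(-15, 5184), -576, Mul(2, 373248))) = Add(38592, Add(-5, -77760, -576, 746496)) = Add(38592, 668155) = 706747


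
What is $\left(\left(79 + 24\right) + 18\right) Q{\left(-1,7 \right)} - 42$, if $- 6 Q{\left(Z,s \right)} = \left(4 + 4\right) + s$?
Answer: $- \frac{689}{2} \approx -344.5$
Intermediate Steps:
$Q{\left(Z,s \right)} = - \frac{4}{3} - \frac{s}{6}$ ($Q{\left(Z,s \right)} = - \frac{\left(4 + 4\right) + s}{6} = - \frac{8 + s}{6} = - \frac{4}{3} - \frac{s}{6}$)
$\left(\left(79 + 24\right) + 18\right) Q{\left(-1,7 \right)} - 42 = \left(\left(79 + 24\right) + 18\right) \left(- \frac{4}{3} - \frac{7}{6}\right) - 42 = \left(103 + 18\right) \left(- \frac{4}{3} - \frac{7}{6}\right) - 42 = 121 \left(- \frac{5}{2}\right) - 42 = - \frac{605}{2} - 42 = - \frac{689}{2}$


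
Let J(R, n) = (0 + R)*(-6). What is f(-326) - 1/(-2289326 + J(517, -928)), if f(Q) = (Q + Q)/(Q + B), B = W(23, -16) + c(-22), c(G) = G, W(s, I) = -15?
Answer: 1494663419/832151364 ≈ 1.7961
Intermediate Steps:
J(R, n) = -6*R (J(R, n) = R*(-6) = -6*R)
B = -37 (B = -15 - 22 = -37)
f(Q) = 2*Q/(-37 + Q) (f(Q) = (Q + Q)/(Q - 37) = (2*Q)/(-37 + Q) = 2*Q/(-37 + Q))
f(-326) - 1/(-2289326 + J(517, -928)) = 2*(-326)/(-37 - 326) - 1/(-2289326 - 6*517) = 2*(-326)/(-363) - 1/(-2289326 - 3102) = 2*(-326)*(-1/363) - 1/(-2292428) = 652/363 - 1*(-1/2292428) = 652/363 + 1/2292428 = 1494663419/832151364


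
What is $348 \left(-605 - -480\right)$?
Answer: $-43500$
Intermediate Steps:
$348 \left(-605 - -480\right) = 348 \left(-605 + 480\right) = 348 \left(-125\right) = -43500$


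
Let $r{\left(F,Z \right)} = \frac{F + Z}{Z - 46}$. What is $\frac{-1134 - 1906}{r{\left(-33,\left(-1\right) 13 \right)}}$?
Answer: $- \frac{89680}{23} \approx -3899.1$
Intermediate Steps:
$r{\left(F,Z \right)} = \frac{F + Z}{-46 + Z}$
$\frac{-1134 - 1906}{r{\left(-33,\left(-1\right) 13 \right)}} = \frac{-1134 - 1906}{\frac{1}{-46 - 13} \left(-33 - 13\right)} = - \frac{3040}{\frac{1}{-46 - 13} \left(-33 - 13\right)} = - \frac{3040}{\frac{1}{-59} \left(-46\right)} = - \frac{3040}{\left(- \frac{1}{59}\right) \left(-46\right)} = - \frac{3040}{\frac{46}{59}} = \left(-3040\right) \frac{59}{46} = - \frac{89680}{23}$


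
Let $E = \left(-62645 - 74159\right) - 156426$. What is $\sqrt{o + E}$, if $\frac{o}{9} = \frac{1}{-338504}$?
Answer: $\frac{i \sqrt{8399936810519554}}{169252} \approx 541.51 i$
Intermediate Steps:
$o = - \frac{9}{338504}$ ($o = \frac{9}{-338504} = 9 \left(- \frac{1}{338504}\right) = - \frac{9}{338504} \approx -2.6588 \cdot 10^{-5}$)
$E = -293230$ ($E = -136804 - 156426 = -293230$)
$\sqrt{o + E} = \sqrt{- \frac{9}{338504} - 293230} = \sqrt{- \frac{99259527929}{338504}} = \frac{i \sqrt{8399936810519554}}{169252}$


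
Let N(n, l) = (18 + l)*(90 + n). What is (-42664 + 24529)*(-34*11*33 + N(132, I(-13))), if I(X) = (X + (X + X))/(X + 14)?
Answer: 308367540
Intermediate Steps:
I(X) = 3*X/(14 + X) (I(X) = (X + 2*X)/(14 + X) = (3*X)/(14 + X) = 3*X/(14 + X))
(-42664 + 24529)*(-34*11*33 + N(132, I(-13))) = (-42664 + 24529)*(-34*11*33 + (1620 + 18*132 + 90*(3*(-13)/(14 - 13)) + (3*(-13)/(14 - 13))*132)) = -18135*(-374*33 + (1620 + 2376 + 90*(3*(-13)/1) + (3*(-13)/1)*132)) = -18135*(-12342 + (1620 + 2376 + 90*(3*(-13)*1) + (3*(-13)*1)*132)) = -18135*(-12342 + (1620 + 2376 + 90*(-39) - 39*132)) = -18135*(-12342 + (1620 + 2376 - 3510 - 5148)) = -18135*(-12342 - 4662) = -18135*(-17004) = 308367540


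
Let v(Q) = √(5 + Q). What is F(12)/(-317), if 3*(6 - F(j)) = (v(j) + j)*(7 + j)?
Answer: 70/317 + 19*√17/951 ≈ 0.30320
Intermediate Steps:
F(j) = 6 - (7 + j)*(j + √(5 + j))/3 (F(j) = 6 - (√(5 + j) + j)*(7 + j)/3 = 6 - (j + √(5 + j))*(7 + j)/3 = 6 - (7 + j)*(j + √(5 + j))/3)
F(12)/(-317) = (6 - 7/3*12 - 7*√(5 + 12)/3 - ⅓*12² - ⅓*12*√(5 + 12))/(-317) = (6 - 28 - 7*√17/3 - ⅓*144 - ⅓*12*√17)*(-1/317) = (6 - 28 - 7*√17/3 - 48 - 4*√17)*(-1/317) = (-70 - 19*√17/3)*(-1/317) = 70/317 + 19*√17/951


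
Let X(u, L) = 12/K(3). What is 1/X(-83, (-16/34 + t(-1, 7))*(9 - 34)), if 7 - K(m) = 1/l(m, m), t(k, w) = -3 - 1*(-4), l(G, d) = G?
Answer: 5/9 ≈ 0.55556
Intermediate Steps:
t(k, w) = 1 (t(k, w) = -3 + 4 = 1)
K(m) = 7 - 1/m
X(u, L) = 9/5 (X(u, L) = 12/(7 - 1/3) = 12/(7 - 1*⅓) = 12/(7 - ⅓) = 12/(20/3) = 12*(3/20) = 9/5)
1/X(-83, (-16/34 + t(-1, 7))*(9 - 34)) = 1/(9/5) = 5/9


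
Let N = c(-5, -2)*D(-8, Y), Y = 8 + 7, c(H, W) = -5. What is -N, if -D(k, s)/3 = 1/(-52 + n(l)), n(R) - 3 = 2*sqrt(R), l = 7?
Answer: 35/113 + 10*sqrt(7)/791 ≈ 0.34318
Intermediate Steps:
n(R) = 3 + 2*sqrt(R)
Y = 15
D(k, s) = -3/(-49 + 2*sqrt(7)) (D(k, s) = -3/(-52 + (3 + 2*sqrt(7))) = -3/(-49 + 2*sqrt(7)))
N = -35/113 - 10*sqrt(7)/791 (N = -5*(7/113 + 2*sqrt(7)/791) = -35/113 - 10*sqrt(7)/791 ≈ -0.34318)
-N = -(-35/113 - 10*sqrt(7)/791) = 35/113 + 10*sqrt(7)/791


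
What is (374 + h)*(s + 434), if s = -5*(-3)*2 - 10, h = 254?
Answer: 285112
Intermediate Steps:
s = 20 (s = 15*2 - 10 = 30 - 10 = 20)
(374 + h)*(s + 434) = (374 + 254)*(20 + 434) = 628*454 = 285112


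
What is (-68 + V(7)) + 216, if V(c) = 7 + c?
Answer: 162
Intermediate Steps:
(-68 + V(7)) + 216 = (-68 + (7 + 7)) + 216 = (-68 + 14) + 216 = -54 + 216 = 162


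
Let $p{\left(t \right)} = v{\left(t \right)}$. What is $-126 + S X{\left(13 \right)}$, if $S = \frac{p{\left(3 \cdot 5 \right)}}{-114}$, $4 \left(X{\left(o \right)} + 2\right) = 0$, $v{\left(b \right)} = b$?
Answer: $- \frac{2389}{19} \approx -125.74$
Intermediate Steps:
$X{\left(o \right)} = -2$ ($X{\left(o \right)} = -2 + \frac{1}{4} \cdot 0 = -2 + 0 = -2$)
$p{\left(t \right)} = t$
$S = - \frac{5}{38}$ ($S = \frac{3 \cdot 5}{-114} = 15 \left(- \frac{1}{114}\right) = - \frac{5}{38} \approx -0.13158$)
$-126 + S X{\left(13 \right)} = -126 - - \frac{5}{19} = -126 + \frac{5}{19} = - \frac{2389}{19}$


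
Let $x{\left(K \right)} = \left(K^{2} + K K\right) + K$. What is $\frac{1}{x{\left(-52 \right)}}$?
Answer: $\frac{1}{5356} \approx 0.00018671$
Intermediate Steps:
$x{\left(K \right)} = K + 2 K^{2}$ ($x{\left(K \right)} = \left(K^{2} + K^{2}\right) + K = 2 K^{2} + K = K + 2 K^{2}$)
$\frac{1}{x{\left(-52 \right)}} = \frac{1}{\left(-52\right) \left(1 + 2 \left(-52\right)\right)} = \frac{1}{\left(-52\right) \left(1 - 104\right)} = \frac{1}{\left(-52\right) \left(-103\right)} = \frac{1}{5356}$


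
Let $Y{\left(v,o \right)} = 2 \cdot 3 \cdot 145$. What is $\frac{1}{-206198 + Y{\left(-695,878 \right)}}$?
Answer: $- \frac{1}{205328} \approx -4.8703 \cdot 10^{-6}$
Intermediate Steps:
$Y{\left(v,o \right)} = 870$ ($Y{\left(v,o \right)} = 6 \cdot 145 = 870$)
$\frac{1}{-206198 + Y{\left(-695,878 \right)}} = \frac{1}{-206198 + 870} = \frac{1}{-205328} = - \frac{1}{205328}$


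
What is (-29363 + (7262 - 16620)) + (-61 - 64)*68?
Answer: -47221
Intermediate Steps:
(-29363 + (7262 - 16620)) + (-61 - 64)*68 = (-29363 - 9358) - 125*68 = -38721 - 8500 = -47221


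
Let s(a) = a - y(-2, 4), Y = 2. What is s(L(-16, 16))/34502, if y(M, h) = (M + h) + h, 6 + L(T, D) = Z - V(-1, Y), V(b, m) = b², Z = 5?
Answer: -4/17251 ≈ -0.00023187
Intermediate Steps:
L(T, D) = -2 (L(T, D) = -6 + (5 - 1*(-1)²) = -6 + (5 - 1*1) = -6 + (5 - 1) = -6 + 4 = -2)
y(M, h) = M + 2*h
s(a) = -6 + a (s(a) = a - (-2 + 2*4) = a - (-2 + 8) = a - 1*6 = a - 6 = -6 + a)
s(L(-16, 16))/34502 = (-6 - 2)/34502 = -8*1/34502 = -4/17251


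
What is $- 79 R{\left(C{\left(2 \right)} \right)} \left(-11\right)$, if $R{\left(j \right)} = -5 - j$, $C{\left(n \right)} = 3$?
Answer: $-6952$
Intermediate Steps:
$- 79 R{\left(C{\left(2 \right)} \right)} \left(-11\right) = - 79 \left(-5 - 3\right) \left(-11\right) = \left(-79\right) \left(-8\right) \left(-11\right) = 632 \left(-11\right) = -6952$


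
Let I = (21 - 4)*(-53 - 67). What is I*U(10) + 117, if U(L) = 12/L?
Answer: -2331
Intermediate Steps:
I = -2040 (I = 17*(-120) = -2040)
I*U(10) + 117 = -24480/10 + 117 = -2040*6/5 + 117 = -2448 + 117 = -2331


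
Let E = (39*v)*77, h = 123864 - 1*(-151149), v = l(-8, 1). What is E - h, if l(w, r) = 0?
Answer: -275013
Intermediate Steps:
v = 0
h = 275013 (h = 123864 + 151149 = 275013)
E = 0 (E = (39*0)*77 = 0*77 = 0)
E - h = 0 - 1*275013 = 0 - 275013 = -275013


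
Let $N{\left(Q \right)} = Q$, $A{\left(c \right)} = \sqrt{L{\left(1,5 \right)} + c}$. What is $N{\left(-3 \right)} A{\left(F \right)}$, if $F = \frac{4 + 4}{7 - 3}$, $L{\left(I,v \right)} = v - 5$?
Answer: $- 3 \sqrt{2} \approx -4.2426$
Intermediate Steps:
$L{\left(I,v \right)} = -5 + v$ ($L{\left(I,v \right)} = v - 5 = -5 + v$)
$F = 2$ ($F = \frac{8}{4} = 8 \cdot \frac{1}{4} = 2$)
$A{\left(c \right)} = \sqrt{c}$ ($A{\left(c \right)} = \sqrt{\left(-5 + 5\right) + c} = \sqrt{0 + c} = \sqrt{c}$)
$N{\left(-3 \right)} A{\left(F \right)} = - 3 \sqrt{2}$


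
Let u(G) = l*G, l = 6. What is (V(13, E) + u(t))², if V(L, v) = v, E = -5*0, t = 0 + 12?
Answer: 5184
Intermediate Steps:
t = 12
E = 0
u(G) = 6*G
(V(13, E) + u(t))² = (0 + 6*12)² = (0 + 72)² = 72² = 5184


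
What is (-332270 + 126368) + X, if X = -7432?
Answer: -213334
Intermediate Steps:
(-332270 + 126368) + X = (-332270 + 126368) - 7432 = -205902 - 7432 = -213334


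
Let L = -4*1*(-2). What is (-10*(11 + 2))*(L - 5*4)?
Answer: 1560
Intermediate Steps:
L = 8 (L = -4*(-2) = 8)
(-10*(11 + 2))*(L - 5*4) = (-10*(11 + 2))*(8 - 5*4) = (-10*13)*(8 - 20) = -130*(-12) = 1560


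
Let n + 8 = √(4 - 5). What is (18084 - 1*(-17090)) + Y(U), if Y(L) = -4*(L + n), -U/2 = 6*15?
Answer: 35926 - 4*I ≈ 35926.0 - 4.0*I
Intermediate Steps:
n = -8 + I (n = -8 + √(4 - 5) = -8 + √(-1) = -8 + I ≈ -8.0 + 1.0*I)
U = -180 (U = -12*15 = -2*90 = -180)
Y(L) = 32 - 4*I - 4*L (Y(L) = -4*(L + (-8 + I)) = -4*(-8 + I + L) = 32 - 4*I - 4*L)
(18084 - 1*(-17090)) + Y(U) = (18084 - 1*(-17090)) + (32 - 4*I - 4*(-180)) = (18084 + 17090) + (32 - 4*I + 720) = 35174 + (752 - 4*I) = 35926 - 4*I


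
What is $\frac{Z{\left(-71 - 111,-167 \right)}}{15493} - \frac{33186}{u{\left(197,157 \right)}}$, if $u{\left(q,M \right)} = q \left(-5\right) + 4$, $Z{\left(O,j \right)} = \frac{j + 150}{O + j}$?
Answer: $\frac{59812870093}{1768107639} \approx 33.829$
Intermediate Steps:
$Z{\left(O,j \right)} = \frac{150 + j}{O + j}$
$u{\left(q,M \right)} = 4 - 5 q$ ($u{\left(q,M \right)} = - 5 q + 4 = 4 - 5 q$)
$\frac{Z{\left(-71 - 111,-167 \right)}}{15493} - \frac{33186}{u{\left(197,157 \right)}} = \frac{\frac{1}{\left(-71 - 111\right) - 167} \left(150 - 167\right)}{15493} - \frac{33186}{4 - 985} = \frac{1}{\left(-71 - 111\right) - 167} \left(-17\right) \frac{1}{15493} - \frac{33186}{4 - 985} = \frac{1}{-182 - 167} \left(-17\right) \frac{1}{15493} - \frac{33186}{-981} = \frac{1}{-349} \left(-17\right) \frac{1}{15493} - - \frac{11062}{327} = \left(- \frac{1}{349}\right) \left(-17\right) \frac{1}{15493} + \frac{11062}{327} = \frac{17}{349} \cdot \frac{1}{15493} + \frac{11062}{327} = \frac{17}{5407057} + \frac{11062}{327} = \frac{59812870093}{1768107639}$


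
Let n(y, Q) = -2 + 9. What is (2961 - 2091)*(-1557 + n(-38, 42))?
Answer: -1348500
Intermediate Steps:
n(y, Q) = 7
(2961 - 2091)*(-1557 + n(-38, 42)) = (2961 - 2091)*(-1557 + 7) = 870*(-1550) = -1348500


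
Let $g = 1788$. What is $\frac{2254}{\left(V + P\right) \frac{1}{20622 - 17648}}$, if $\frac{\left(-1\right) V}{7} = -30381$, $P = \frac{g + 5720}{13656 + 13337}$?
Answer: $\frac{180944768228}{5740527839} \approx 31.521$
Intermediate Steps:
$P = \frac{7508}{26993}$ ($P = \frac{1788 + 5720}{13656 + 13337} = \frac{7508}{26993} \approx 0.27815$)
$V = 212667$ ($V = \left(-7\right) \left(-30381\right) = 212667$)
$\frac{2254}{\left(V + P\right) \frac{1}{20622 - 17648}} = \frac{2254}{\left(212667 + \frac{7508}{26993}\right) \frac{1}{20622 - 17648}} = \frac{2254}{\frac{5740527839}{26993} \cdot \frac{1}{2974}} = \frac{2254}{\frac{5740527839}{80277182}} = 2254 \cdot \frac{80277182}{5740527839} = \frac{180944768228}{5740527839}$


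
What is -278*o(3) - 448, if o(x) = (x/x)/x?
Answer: -1622/3 ≈ -540.67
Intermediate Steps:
o(x) = 1/x
-278*o(3) - 448 = -278/3 - 448 = -1622/3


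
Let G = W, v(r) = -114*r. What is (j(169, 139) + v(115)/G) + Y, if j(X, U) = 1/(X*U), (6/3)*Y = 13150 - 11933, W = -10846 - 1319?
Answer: 23226375507/38102402 ≈ 609.58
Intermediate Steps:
W = -12165
G = -12165
Y = 1217/2 (Y = (13150 - 11933)/2 = (½)*1217 = 1217/2 ≈ 608.50)
j(X, U) = 1/(U*X)
(j(169, 139) + v(115)/G) + Y = (1/(139*169) - 114*115/(-12165)) + 1217/2 = ((1/139)*(1/169) - 13110*(-1/12165)) + 1217/2 = (1/23491 + 874/811) + 1217/2 = 20531945/19051201 + 1217/2 = 23226375507/38102402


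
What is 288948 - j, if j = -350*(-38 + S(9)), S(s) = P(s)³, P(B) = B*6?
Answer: 55388048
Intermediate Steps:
P(B) = 6*B
S(s) = 216*s³ (S(s) = (6*s)³ = 216*s³)
j = -55099100 (j = -350*(-38 + 216*9³) = -350*(-38 + 216*729) = -350*(-38 + 157464) = -350*157426 = -55099100)
288948 - j = 288948 - 1*(-55099100) = 288948 + 55099100 = 55388048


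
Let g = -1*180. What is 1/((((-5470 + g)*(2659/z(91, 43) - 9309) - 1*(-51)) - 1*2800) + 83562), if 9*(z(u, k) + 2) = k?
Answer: 1/47268257 ≈ 2.1156e-8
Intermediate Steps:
z(u, k) = -2 + k/9
g = -180
1/((((-5470 + g)*(2659/z(91, 43) - 9309) - 1*(-51)) - 1*2800) + 83562) = 1/((((-5470 - 180)*(2659/(-2 + (⅑)*43) - 9309) - 1*(-51)) - 1*2800) + 83562) = 1/(((-5650*(2659/(-2 + 43/9) - 9309) + 51) - 2800) + 83562) = 1/(((-5650*(2659/(25/9) - 9309) + 51) - 2800) + 83562) = 1/(((-5650*(2659*(9/25) - 9309) + 51) - 2800) + 83562) = 1/(((-5650*(23931/25 - 9309) + 51) - 2800) + 83562) = 1/(((-5650*(-208794/25) + 51) - 2800) + 83562) = 1/(((47187444 + 51) - 2800) + 83562) = 1/((47187495 - 2800) + 83562) = 1/(47184695 + 83562) = 1/47268257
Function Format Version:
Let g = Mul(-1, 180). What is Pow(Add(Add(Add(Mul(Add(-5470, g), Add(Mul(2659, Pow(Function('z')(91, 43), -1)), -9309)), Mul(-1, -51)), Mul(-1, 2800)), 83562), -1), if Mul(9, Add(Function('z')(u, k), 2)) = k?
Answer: Rational(1, 47268257) ≈ 2.1156e-8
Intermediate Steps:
Function('z')(u, k) = Add(-2, Mul(Rational(1, 9), k))
g = -180
Pow(Add(Add(Add(Mul(Add(-5470, g), Add(Mul(2659, Pow(Function('z')(91, 43), -1)), -9309)), Mul(-1, -51)), Mul(-1, 2800)), 83562), -1) = Pow(Add(Add(Add(Mul(Add(-5470, -180), Add(Mul(2659, Pow(Add(-2, Mul(Rational(1, 9), 43)), -1)), -9309)), Mul(-1, -51)), Mul(-1, 2800)), 83562), -1) = Pow(Add(Add(Add(Mul(-5650, Add(Mul(2659, Pow(Add(-2, Rational(43, 9)), -1)), -9309)), 51), -2800), 83562), -1) = Pow(Add(Add(Add(Mul(-5650, Add(Mul(2659, Pow(Rational(25, 9), -1)), -9309)), 51), -2800), 83562), -1) = Pow(Add(Add(Add(Mul(-5650, Add(Mul(2659, Rational(9, 25)), -9309)), 51), -2800), 83562), -1) = Pow(Add(Add(Add(Mul(-5650, Add(Rational(23931, 25), -9309)), 51), -2800), 83562), -1) = Pow(Add(Add(Add(Mul(-5650, Rational(-208794, 25)), 51), -2800), 83562), -1) = Pow(Add(Add(Add(47187444, 51), -2800), 83562), -1) = Pow(Add(Add(47187495, -2800), 83562), -1) = Pow(Add(47184695, 83562), -1) = Pow(47268257, -1) = Rational(1, 47268257)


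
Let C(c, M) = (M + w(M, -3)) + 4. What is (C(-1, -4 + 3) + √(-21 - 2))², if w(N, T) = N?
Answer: (2 + I*√23)² ≈ -19.0 + 19.183*I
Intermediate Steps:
C(c, M) = 4 + 2*M (C(c, M) = (M + M) + 4 = 2*M + 4 = 4 + 2*M)
(C(-1, -4 + 3) + √(-21 - 2))² = ((4 + 2*(-4 + 3)) + √(-21 - 2))² = ((4 + 2*(-1)) + √(-23))² = ((4 - 2) + I*√23)² = (2 + I*√23)²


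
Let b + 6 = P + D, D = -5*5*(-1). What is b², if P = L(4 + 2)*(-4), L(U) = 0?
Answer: 361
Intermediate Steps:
P = 0 (P = 0*(-4) = 0)
D = 25 (D = -25*(-1) = 25)
b = 19 (b = -6 + (0 + 25) = -6 + 25 = 19)
b² = 19² = 361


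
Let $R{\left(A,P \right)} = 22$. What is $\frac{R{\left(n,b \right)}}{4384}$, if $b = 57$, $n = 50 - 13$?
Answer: $\frac{11}{2192} \approx 0.0050182$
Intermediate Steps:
$n = 37$ ($n = 50 - 13 = 37$)
$\frac{R{\left(n,b \right)}}{4384} = \frac{22}{4384} = 22 \cdot \frac{1}{4384} = \frac{11}{2192}$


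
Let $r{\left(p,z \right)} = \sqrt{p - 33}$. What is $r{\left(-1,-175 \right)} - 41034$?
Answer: $-41034 + i \sqrt{34} \approx -41034.0 + 5.831 i$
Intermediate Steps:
$r{\left(p,z \right)} = \sqrt{-33 + p}$
$r{\left(-1,-175 \right)} - 41034 = \sqrt{-33 - 1} - 41034 = \sqrt{-34} - 41034 = i \sqrt{34} - 41034 = -41034 + i \sqrt{34}$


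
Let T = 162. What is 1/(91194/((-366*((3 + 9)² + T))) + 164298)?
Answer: 18666/3066771269 ≈ 6.0865e-6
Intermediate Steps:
1/(91194/((-366*((3 + 9)² + T))) + 164298) = 1/(91194/((-366*((3 + 9)² + 162))) + 164298) = 1/(91194/((-366*(12² + 162))) + 164298) = 1/(91194/((-366*(144 + 162))) + 164298) = 1/(91194/((-366*306)) + 164298) = 1/(91194/(-111996) + 164298) = 1/(91194*(-1/111996) + 164298) = 1/(-15199/18666 + 164298) = 1/(3066771269/18666) = 18666/3066771269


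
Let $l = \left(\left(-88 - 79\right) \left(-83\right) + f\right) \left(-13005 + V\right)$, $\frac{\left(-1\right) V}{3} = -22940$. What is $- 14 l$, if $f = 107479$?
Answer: $-94816289400$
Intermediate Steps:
$V = 68820$ ($V = \left(-3\right) \left(-22940\right) = 68820$)
$l = 6772592100$ ($l = \left(\left(-88 - 79\right) \left(-83\right) + 107479\right) \left(-13005 + 68820\right) = \left(\left(-167\right) \left(-83\right) + 107479\right) 55815 = \left(13861 + 107479\right) 55815 = 121340 \cdot 55815 = 6772592100$)
$- 14 l = \left(-14\right) 6772592100 = -94816289400$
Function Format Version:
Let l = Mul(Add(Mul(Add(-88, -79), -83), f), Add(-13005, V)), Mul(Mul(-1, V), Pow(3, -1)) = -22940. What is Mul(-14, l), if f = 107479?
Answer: -94816289400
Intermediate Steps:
V = 68820 (V = Mul(-3, -22940) = 68820)
l = 6772592100 (l = Mul(Add(Mul(Add(-88, -79), -83), 107479), Add(-13005, 68820)) = Mul(Add(Mul(-167, -83), 107479), 55815) = Mul(Add(13861, 107479), 55815) = Mul(121340, 55815) = 6772592100)
Mul(-14, l) = Mul(-14, 6772592100) = -94816289400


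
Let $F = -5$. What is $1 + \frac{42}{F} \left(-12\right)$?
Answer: $\frac{509}{5} \approx 101.8$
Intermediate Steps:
$1 + \frac{42}{F} \left(-12\right) = 1 + \frac{42}{-5} \left(-12\right) = 1 + 42 \left(- \frac{1}{5}\right) \left(-12\right) = 1 - - \frac{504}{5} = 1 + \frac{504}{5} = \frac{509}{5}$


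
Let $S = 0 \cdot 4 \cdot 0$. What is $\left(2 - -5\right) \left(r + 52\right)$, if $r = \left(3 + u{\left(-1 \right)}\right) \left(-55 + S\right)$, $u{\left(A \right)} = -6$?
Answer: $1519$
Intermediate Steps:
$S = 0$ ($S = 0 \cdot 0 = 0$)
$r = 165$ ($r = \left(3 - 6\right) \left(-55 + 0\right) = \left(-3\right) \left(-55\right) = 165$)
$\left(2 - -5\right) \left(r + 52\right) = \left(2 - -5\right) \left(165 + 52\right) = \left(2 + 5\right) 217 = 7 \cdot 217 = 1519$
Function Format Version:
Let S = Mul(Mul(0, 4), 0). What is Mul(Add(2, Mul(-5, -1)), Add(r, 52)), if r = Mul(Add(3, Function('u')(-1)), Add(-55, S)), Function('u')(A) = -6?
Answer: 1519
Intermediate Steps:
S = 0 (S = Mul(0, 0) = 0)
r = 165 (r = Mul(Add(3, -6), Add(-55, 0)) = Mul(-3, -55) = 165)
Mul(Add(2, Mul(-5, -1)), Add(r, 52)) = Mul(Add(2, Mul(-5, -1)), Add(165, 52)) = Mul(Add(2, 5), 217) = Mul(7, 217) = 1519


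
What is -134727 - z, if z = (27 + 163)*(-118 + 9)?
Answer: -114017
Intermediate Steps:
z = -20710 (z = 190*(-109) = -20710)
-134727 - z = -134727 - 1*(-20710) = -134727 + 20710 = -114017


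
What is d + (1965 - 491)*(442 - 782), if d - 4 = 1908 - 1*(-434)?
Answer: -498814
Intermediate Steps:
d = 2346 (d = 4 + (1908 - 1*(-434)) = 4 + (1908 + 434) = 4 + 2342 = 2346)
d + (1965 - 491)*(442 - 782) = 2346 + (1965 - 491)*(442 - 782) = 2346 + 1474*(-340) = 2346 - 501160 = -498814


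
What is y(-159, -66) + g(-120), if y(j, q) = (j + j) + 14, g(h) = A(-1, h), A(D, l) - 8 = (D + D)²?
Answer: -292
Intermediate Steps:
A(D, l) = 8 + 4*D² (A(D, l) = 8 + (D + D)² = 8 + (2*D)² = 8 + 4*D²)
g(h) = 12 (g(h) = 8 + 4*(-1)² = 8 + 4*1 = 8 + 4 = 12)
y(j, q) = 14 + 2*j (y(j, q) = 2*j + 14 = 14 + 2*j)
y(-159, -66) + g(-120) = (14 + 2*(-159)) + 12 = (14 - 318) + 12 = -304 + 12 = -292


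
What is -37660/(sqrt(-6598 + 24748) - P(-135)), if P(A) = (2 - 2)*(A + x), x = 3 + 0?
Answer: -3766*sqrt(6)/33 ≈ -279.54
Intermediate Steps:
x = 3
P(A) = 0 (P(A) = (2 - 2)*(A + 3) = 0*(3 + A) = 0)
-37660/(sqrt(-6598 + 24748) - P(-135)) = -37660/(sqrt(-6598 + 24748) - 1*0) = -37660/(sqrt(18150) + 0) = -37660/(55*sqrt(6) + 0) = -37660*sqrt(6)/330 = -3766*sqrt(6)/33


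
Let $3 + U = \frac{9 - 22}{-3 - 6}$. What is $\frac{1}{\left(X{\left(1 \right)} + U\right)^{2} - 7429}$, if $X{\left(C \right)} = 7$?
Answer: $- \frac{81}{599348} \approx -0.00013515$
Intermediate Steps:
$U = - \frac{14}{9}$ ($U = -3 + \frac{9 - 22}{-3 - 6} = -3 - \frac{13}{-9} = -3 - - \frac{13}{9} = -3 + \frac{13}{9} = - \frac{14}{9} \approx -1.5556$)
$\frac{1}{\left(X{\left(1 \right)} + U\right)^{2} - 7429} = \frac{1}{\left(7 - \frac{14}{9}\right)^{2} - 7429} = \frac{1}{\left(\frac{49}{9}\right)^{2} - 7429} = \frac{1}{\frac{2401}{81} - 7429} = \frac{1}{- \frac{599348}{81}} = - \frac{81}{599348}$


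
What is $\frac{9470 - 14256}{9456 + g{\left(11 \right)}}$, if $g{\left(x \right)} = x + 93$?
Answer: $- \frac{2393}{4780} \approx -0.50063$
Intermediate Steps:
$g{\left(x \right)} = 93 + x$
$\frac{9470 - 14256}{9456 + g{\left(11 \right)}} = \frac{9470 - 14256}{9456 + \left(93 + 11\right)} = - \frac{4786}{9456 + 104} = - \frac{4786}{9560} = \left(-4786\right) \frac{1}{9560} = - \frac{2393}{4780}$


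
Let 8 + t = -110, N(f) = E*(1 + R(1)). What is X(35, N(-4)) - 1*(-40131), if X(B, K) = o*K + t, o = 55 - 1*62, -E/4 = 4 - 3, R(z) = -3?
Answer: 39957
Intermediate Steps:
E = -4 (E = -4*(4 - 3) = -4*1 = -4)
N(f) = 8 (N(f) = -4*(1 - 3) = -4*(-2) = 8)
o = -7 (o = 55 - 62 = -7)
t = -118 (t = -8 - 110 = -118)
X(B, K) = -118 - 7*K (X(B, K) = -7*K - 118 = -118 - 7*K)
X(35, N(-4)) - 1*(-40131) = (-118 - 7*8) - 1*(-40131) = (-118 - 56) + 40131 = -174 + 40131 = 39957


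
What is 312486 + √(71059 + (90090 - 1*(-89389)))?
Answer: 312486 + √250538 ≈ 3.1299e+5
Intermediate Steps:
312486 + √(71059 + (90090 - 1*(-89389))) = 312486 + √(71059 + (90090 + 89389)) = 312486 + √(71059 + 179479) = 312486 + √250538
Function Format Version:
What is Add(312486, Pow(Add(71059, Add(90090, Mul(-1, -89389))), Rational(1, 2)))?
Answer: Add(312486, Pow(250538, Rational(1, 2))) ≈ 3.1299e+5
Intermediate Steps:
Add(312486, Pow(Add(71059, Add(90090, Mul(-1, -89389))), Rational(1, 2))) = Add(312486, Pow(Add(71059, Add(90090, 89389)), Rational(1, 2))) = Add(312486, Pow(Add(71059, 179479), Rational(1, 2))) = Add(312486, Pow(250538, Rational(1, 2)))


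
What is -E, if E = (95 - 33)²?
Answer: -3844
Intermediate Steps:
E = 3844 (E = 62² = 3844)
-E = -1*3844 = -3844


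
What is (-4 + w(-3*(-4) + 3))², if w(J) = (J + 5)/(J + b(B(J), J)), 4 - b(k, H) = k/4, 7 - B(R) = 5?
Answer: 11664/1369 ≈ 8.5201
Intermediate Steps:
B(R) = 2 (B(R) = 7 - 1*5 = 7 - 5 = 2)
b(k, H) = 4 - k/4
w(J) = (5 + J)/(7/2 + J) (w(J) = (J + 5)/(J + (4 - ¼*2)) = (5 + J)/(J + (4 - ½)) = (5 + J)/(J + 7/2) = (5 + J)/(7/2 + J))
(-4 + w(-3*(-4) + 3))² = (-4 + 2*(5 + (-3*(-4) + 3))/(7 + 2*(-3*(-4) + 3)))² = (-4 + 2*(5 + (12 + 3))/(7 + 2*(12 + 3)))² = (-4 + 2*(5 + 15)/(7 + 2*15))² = (-4 + 2*20/(7 + 30))² = (-4 + 2*20/37)² = (-4 + 2*(1/37)*20)² = (-4 + 40/37)² = (-108/37)² = 11664/1369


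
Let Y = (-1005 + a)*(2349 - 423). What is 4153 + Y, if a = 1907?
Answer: 1741405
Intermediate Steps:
Y = 1737252 (Y = (-1005 + 1907)*(2349 - 423) = 902*1926 = 1737252)
4153 + Y = 4153 + 1737252 = 1741405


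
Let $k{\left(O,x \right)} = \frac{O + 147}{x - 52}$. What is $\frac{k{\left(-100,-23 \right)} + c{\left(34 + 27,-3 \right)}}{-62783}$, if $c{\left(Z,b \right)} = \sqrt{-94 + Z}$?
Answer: $\frac{47}{4708725} - \frac{i \sqrt{33}}{62783} \approx 9.9815 \cdot 10^{-6} - 9.1499 \cdot 10^{-5} i$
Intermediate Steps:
$k{\left(O,x \right)} = \frac{147 + O}{-52 + x}$
$\frac{k{\left(-100,-23 \right)} + c{\left(34 + 27,-3 \right)}}{-62783} = \frac{\frac{147 - 100}{-52 - 23} + \sqrt{-94 + \left(34 + 27\right)}}{-62783} = \left(\frac{1}{-75} \cdot 47 + \sqrt{-94 + 61}\right) \left(- \frac{1}{62783}\right) = \left(\left(- \frac{1}{75}\right) 47 + \sqrt{-33}\right) \left(- \frac{1}{62783}\right) = \left(- \frac{47}{75} + i \sqrt{33}\right) \left(- \frac{1}{62783}\right) = \frac{47}{4708725} - \frac{i \sqrt{33}}{62783}$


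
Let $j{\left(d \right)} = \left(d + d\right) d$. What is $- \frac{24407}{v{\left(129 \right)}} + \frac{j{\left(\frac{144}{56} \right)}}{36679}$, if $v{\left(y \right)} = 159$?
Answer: $- \frac{43865890265}{285766089} \approx -153.5$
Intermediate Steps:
$j{\left(d \right)} = 2 d^{2}$ ($j{\left(d \right)} = 2 d d = 2 d^{2}$)
$- \frac{24407}{v{\left(129 \right)}} + \frac{j{\left(\frac{144}{56} \right)}}{36679} = - \frac{24407}{159} + \frac{2 \left(\frac{144}{56}\right)^{2}}{36679} = \left(-24407\right) \frac{1}{159} + 2 \left(144 \cdot \frac{1}{56}\right)^{2} \cdot \frac{1}{36679} = - \frac{24407}{159} + 2 \left(\frac{18}{7}\right)^{2} \cdot \frac{1}{36679} = - \frac{24407}{159} + 2 \cdot \frac{324}{49} \cdot \frac{1}{36679} = - \frac{24407}{159} + \frac{648}{49} \cdot \frac{1}{36679} = - \frac{24407}{159} + \frac{648}{1797271} = - \frac{43865890265}{285766089}$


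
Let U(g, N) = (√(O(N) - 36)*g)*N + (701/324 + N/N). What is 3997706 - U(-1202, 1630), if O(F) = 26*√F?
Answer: 1295255719/324 + 1959260*√(-36 + 26*√1630) ≈ 6.6378e+7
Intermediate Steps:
U(g, N) = 1025/324 + N*g*√(-36 + 26*√N) (U(g, N) = (√(26*√N - 36)*g)*N + (701/324 + N/N) = (√(-36 + 26*√N)*g)*N + (701*(1/324) + 1) = (g*√(-36 + 26*√N))*N + (701/324 + 1) = N*g*√(-36 + 26*√N) + 1025/324 = 1025/324 + N*g*√(-36 + 26*√N))
3997706 - U(-1202, 1630) = 3997706 - (1025/324 + 1630*(-1202)*√(-36 + 26*√1630)) = 3997706 - (1025/324 - 1959260*√(-36 + 26*√1630)) = 3997706 + (-1025/324 + 1959260*√(-36 + 26*√1630)) = 1295255719/324 + 1959260*√(-36 + 26*√1630)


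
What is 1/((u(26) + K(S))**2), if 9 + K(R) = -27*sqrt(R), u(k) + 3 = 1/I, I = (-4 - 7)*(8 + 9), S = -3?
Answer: 34969/(2245 + 5049*I*sqrt(3))**2 ≈ -0.00037593 - 0.00020663*I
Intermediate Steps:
I = -187 (I = -11*17 = -187)
u(k) = -562/187 (u(k) = -3 + 1/(-187) = -3 - 1/187 = -562/187)
K(R) = -9 - 27*sqrt(R)
1/((u(26) + K(S))**2) = 1/((-562/187 + (-9 - 27*I*sqrt(3)))**2) = 1/((-2245/187 - 27*I*sqrt(3))**2) = (-2245/187 - 27*I*sqrt(3))**(-2)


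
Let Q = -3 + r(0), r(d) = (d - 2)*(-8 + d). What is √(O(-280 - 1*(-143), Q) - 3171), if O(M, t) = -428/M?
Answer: I*√59457863/137 ≈ 56.284*I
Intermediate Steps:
r(d) = (-8 + d)*(-2 + d) (r(d) = (-2 + d)*(-8 + d) = (-8 + d)*(-2 + d))
Q = 13 (Q = -3 + (16 + 0² - 10*0) = -3 + (16 + 0 + 0) = -3 + 16 = 13)
√(O(-280 - 1*(-143), Q) - 3171) = √(-428/(-280 - 1*(-143)) - 3171) = √(-428/(-280 + 143) - 3171) = √(-428/(-137) - 3171) = √(-428*(-1/137) - 3171) = √(428/137 - 3171) = √(-433999/137) = I*√59457863/137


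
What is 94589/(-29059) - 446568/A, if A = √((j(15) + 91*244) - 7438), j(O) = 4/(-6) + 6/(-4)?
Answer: -94589/29059 - 446568*√531498/88583 ≈ -3678.5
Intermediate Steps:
j(O) = -13/6 (j(O) = 4*(-⅙) + 6*(-¼) = -⅔ - 3/2 = -13/6)
A = √531498/6 (A = √((-13/6 + 91*244) - 7438) = √((-13/6 + 22204) - 7438) = √(133211/6 - 7438) = √(88583/6) = √531498/6 ≈ 121.51)
94589/(-29059) - 446568/A = 94589/(-29059) - 446568*√531498/88583 = 94589*(-1/29059) - 446568*√531498/88583 = -94589/29059 - 446568*√531498/88583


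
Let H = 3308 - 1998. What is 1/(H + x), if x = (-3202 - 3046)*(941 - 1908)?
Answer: 1/6043126 ≈ 1.6548e-7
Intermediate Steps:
H = 1310
x = 6041816 (x = -6248*(-967) = 6041816)
1/(H + x) = 1/(1310 + 6041816) = 1/6043126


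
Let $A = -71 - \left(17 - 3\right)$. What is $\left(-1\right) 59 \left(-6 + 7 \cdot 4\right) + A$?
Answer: $-1383$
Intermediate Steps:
$A = -85$ ($A = -71 - \left(17 - 3\right) = -71 - 14 = -85$)
$\left(-1\right) 59 \left(-6 + 7 \cdot 4\right) + A = \left(-1\right) 59 \left(-6 + 7 \cdot 4\right) - 85 = - 59 \left(-6 + 28\right) - 85 = \left(-59\right) 22 - 85 = -1298 - 85 = -1383$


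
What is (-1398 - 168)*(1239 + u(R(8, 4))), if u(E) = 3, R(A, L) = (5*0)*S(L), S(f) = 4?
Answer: -1944972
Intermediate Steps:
R(A, L) = 0 (R(A, L) = (5*0)*4 = 0*4 = 0)
(-1398 - 168)*(1239 + u(R(8, 4))) = (-1398 - 168)*(1239 + 3) = -1566*1242 = -1944972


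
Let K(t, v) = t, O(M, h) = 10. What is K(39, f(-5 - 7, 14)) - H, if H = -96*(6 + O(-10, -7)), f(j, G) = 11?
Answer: 1575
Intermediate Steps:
H = -1536 (H = -96*(6 + 10) = -96*16 = -1536)
K(39, f(-5 - 7, 14)) - H = 39 - 1*(-1536) = 39 + 1536 = 1575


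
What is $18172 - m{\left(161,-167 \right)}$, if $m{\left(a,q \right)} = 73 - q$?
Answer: $17932$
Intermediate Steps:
$18172 - m{\left(161,-167 \right)} = 18172 - \left(73 - -167\right) = 18172 - \left(73 + 167\right) = 18172 - 240 = 17932$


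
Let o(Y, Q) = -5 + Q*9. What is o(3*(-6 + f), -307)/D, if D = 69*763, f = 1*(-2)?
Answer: -2768/52647 ≈ -0.052577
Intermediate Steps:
f = -2
o(Y, Q) = -5 + 9*Q
D = 52647
o(3*(-6 + f), -307)/D = (-5 + 9*(-307))/52647 = (-5 - 2763)*(1/52647) = -2768*1/52647 = -2768/52647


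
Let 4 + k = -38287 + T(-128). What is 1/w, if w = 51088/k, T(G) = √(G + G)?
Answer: -38291/51088 + I/3193 ≈ -0.74951 + 0.00031319*I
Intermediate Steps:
T(G) = √2*√G (T(G) = √(2*G) = √2*√G)
k = -38291 + 16*I (k = -4 + (-38287 + √2*√(-128)) = -4 + (-38287 + √2*(8*I*√2)) = -4 + (-38287 + 16*I) = -38291 + 16*I ≈ -38291.0 + 16.0*I)
w = 51088*(-38291 - 16*I)/1466200937 (w = 51088/(-38291 + 16*I) = 51088*((-38291 - 16*I)/1466200937) = 51088*(-38291 - 16*I)/1466200937 ≈ -1.3342 - 0.0005575*I)
1/w = 1/(-1956210608/1466200937 - 817408*I/1466200937) = 1466200937*(-1956210608/1466200937 + 817408*I/1466200937)/2609983744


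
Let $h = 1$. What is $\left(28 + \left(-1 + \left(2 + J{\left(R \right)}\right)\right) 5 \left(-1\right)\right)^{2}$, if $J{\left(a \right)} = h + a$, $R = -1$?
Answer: $529$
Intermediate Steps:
$J{\left(a \right)} = 1 + a$
$\left(28 + \left(-1 + \left(2 + J{\left(R \right)}\right)\right) 5 \left(-1\right)\right)^{2} = \left(28 + \left(-1 + \left(2 + \left(1 - 1\right)\right)\right) 5 \left(-1\right)\right)^{2} = \left(28 + \left(-1 + \left(2 + 0\right)\right) \left(-5\right)\right)^{2} = \left(28 + \left(-1 + 2\right) \left(-5\right)\right)^{2} = \left(28 + 1 \left(-5\right)\right)^{2} = \left(28 - 5\right)^{2} = 23^{2} = 529$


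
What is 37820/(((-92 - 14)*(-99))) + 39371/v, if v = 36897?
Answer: 301433969/64532853 ≈ 4.6710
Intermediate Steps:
37820/(((-92 - 14)*(-99))) + 39371/v = 37820/(((-92 - 14)*(-99))) + 39371/36897 = 37820/((-106*(-99))) + 39371*(1/36897) = 37820/10494 + 39371/36897 = 37820*(1/10494) + 39371/36897 = 18910/5247 + 39371/36897 = 301433969/64532853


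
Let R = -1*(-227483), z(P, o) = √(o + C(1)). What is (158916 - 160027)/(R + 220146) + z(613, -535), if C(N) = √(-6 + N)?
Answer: -1111/447629 + √(-535 + I*√5) ≈ 0.045855 + 23.13*I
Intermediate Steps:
z(P, o) = √(o + I*√5) (z(P, o) = √(o + √(-6 + 1)) = √(o + √(-5)) = √(o + I*√5))
R = 227483
(158916 - 160027)/(R + 220146) + z(613, -535) = (158916 - 160027)/(227483 + 220146) + √(-535 + I*√5) = -1111/447629 + √(-535 + I*√5)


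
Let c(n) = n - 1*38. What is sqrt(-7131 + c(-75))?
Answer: 2*I*sqrt(1811) ≈ 85.112*I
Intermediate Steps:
c(n) = -38 + n (c(n) = n - 38 = -38 + n)
sqrt(-7131 + c(-75)) = sqrt(-7131 + (-38 - 75)) = sqrt(-7131 - 113) = sqrt(-7244) = 2*I*sqrt(1811)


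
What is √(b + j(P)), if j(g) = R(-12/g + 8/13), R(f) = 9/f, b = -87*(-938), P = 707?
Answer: √24690364545/550 ≈ 285.69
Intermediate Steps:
b = 81606
j(g) = 9/(8/13 - 12/g) (j(g) = 9/(-12/g + 8/13) = 9/(8/13 - 12/g))
√(b + j(P)) = √(81606 + (117/4)*707/(-39 + 2*707)) = √(81606 + (117/4)*707/(-39 + 1414)) = √(81606 + (117/4)*707/1375) = √(81606 + (117/4)*707*(1/1375)) = √(81606 + 82719/5500) = √(448915719/5500) = √24690364545/550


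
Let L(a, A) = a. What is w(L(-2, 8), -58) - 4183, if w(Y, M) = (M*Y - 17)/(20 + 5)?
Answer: -104476/25 ≈ -4179.0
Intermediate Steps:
w(Y, M) = -17/25 + M*Y/25 (w(Y, M) = (-17 + M*Y)/25 = (-17 + M*Y)*(1/25) = -17/25 + M*Y/25)
w(L(-2, 8), -58) - 4183 = (-17/25 + (1/25)*(-58)*(-2)) - 4183 = (-17/25 + 116/25) - 4183 = 99/25 - 4183 = -104476/25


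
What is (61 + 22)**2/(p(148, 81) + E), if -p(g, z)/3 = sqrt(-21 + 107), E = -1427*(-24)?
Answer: 39322412/195487455 + 6889*sqrt(86)/390974910 ≈ 0.20131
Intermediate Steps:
E = 34248
p(g, z) = -3*sqrt(86) (p(g, z) = -3*sqrt(-21 + 107) = -3*sqrt(86))
(61 + 22)**2/(p(148, 81) + E) = (61 + 22)**2/(-3*sqrt(86) + 34248) = 83**2/(34248 - 3*sqrt(86)) = 6889/(34248 - 3*sqrt(86))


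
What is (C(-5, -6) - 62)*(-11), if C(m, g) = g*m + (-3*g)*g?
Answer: 1540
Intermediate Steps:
C(m, g) = -3*g² + g*m (C(m, g) = g*m - 3*g² = -3*g² + g*m)
(C(-5, -6) - 62)*(-11) = (-6*(-5 - 3*(-6)) - 62)*(-11) = (-6*(-5 + 18) - 62)*(-11) = (-6*13 - 62)*(-11) = (-78 - 62)*(-11) = -140*(-11) = 1540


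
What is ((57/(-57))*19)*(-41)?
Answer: 779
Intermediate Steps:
((57/(-57))*19)*(-41) = ((57*(-1/57))*19)*(-41) = -1*19*(-41) = -19*(-41) = 779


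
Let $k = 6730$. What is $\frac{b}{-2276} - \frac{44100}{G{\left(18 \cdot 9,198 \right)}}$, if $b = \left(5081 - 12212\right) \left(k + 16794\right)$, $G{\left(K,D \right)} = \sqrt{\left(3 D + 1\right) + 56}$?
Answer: $\frac{41937411}{569} - \frac{2100 \sqrt{651}}{31} \approx 71975.0$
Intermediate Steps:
$G{\left(K,D \right)} = \sqrt{57 + 3 D}$ ($G{\left(K,D \right)} = \sqrt{\left(1 + 3 D\right) + 56} = \sqrt{57 + 3 D}$)
$b = -167749644$ ($b = \left(5081 - 12212\right) \left(6730 + 16794\right) = \left(-7131\right) 23524 = -167749644$)
$\frac{b}{-2276} - \frac{44100}{G{\left(18 \cdot 9,198 \right)}} = - \frac{167749644}{-2276} - \frac{44100}{\sqrt{57 + 3 \cdot 198}} = \left(-167749644\right) \left(- \frac{1}{2276}\right) - \frac{44100}{\sqrt{57 + 594}} = \frac{41937411}{569} - \frac{44100}{\sqrt{651}} = \frac{41937411}{569} - 44100 \frac{\sqrt{651}}{651} = \frac{41937411}{569} - \frac{2100 \sqrt{651}}{31}$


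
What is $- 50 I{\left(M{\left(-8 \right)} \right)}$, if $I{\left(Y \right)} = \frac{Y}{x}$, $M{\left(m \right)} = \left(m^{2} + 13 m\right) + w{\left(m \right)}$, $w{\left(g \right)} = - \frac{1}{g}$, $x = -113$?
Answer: $- \frac{7975}{452} \approx -17.644$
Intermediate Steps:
$M{\left(m \right)} = m^{2} - \frac{1}{m} + 13 m$ ($M{\left(m \right)} = \left(m^{2} + 13 m\right) - \frac{1}{m} = m^{2} - \frac{1}{m} + 13 m$)
$I{\left(Y \right)} = - \frac{Y}{113}$ ($I{\left(Y \right)} = \frac{Y}{-113} = Y \left(- \frac{1}{113}\right) = - \frac{Y}{113}$)
$- 50 I{\left(M{\left(-8 \right)} \right)} = - 50 \left(- \frac{\frac{1}{-8} \left(-1 + \left(-8\right)^{2} \left(13 - 8\right)\right)}{113}\right) = - 50 \left(- \frac{\left(- \frac{1}{8}\right) \left(-1 + 64 \cdot 5\right)}{113}\right) = - 50 \left(- \frac{\left(- \frac{1}{8}\right) \left(-1 + 320\right)}{113}\right) = - 50 \left(- \frac{\left(- \frac{1}{8}\right) 319}{113}\right) = - 50 \left(\left(- \frac{1}{113}\right) \left(- \frac{319}{8}\right)\right) = \left(-50\right) \frac{319}{904} = - \frac{7975}{452}$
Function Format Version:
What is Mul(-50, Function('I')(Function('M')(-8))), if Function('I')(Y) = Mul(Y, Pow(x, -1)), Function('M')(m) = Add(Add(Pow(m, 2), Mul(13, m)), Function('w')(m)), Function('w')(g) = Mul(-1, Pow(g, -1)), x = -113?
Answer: Rational(-7975, 452) ≈ -17.644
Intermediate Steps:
Function('M')(m) = Add(Pow(m, 2), Mul(-1, Pow(m, -1)), Mul(13, m)) (Function('M')(m) = Add(Add(Pow(m, 2), Mul(13, m)), Mul(-1, Pow(m, -1))) = Add(Pow(m, 2), Mul(-1, Pow(m, -1)), Mul(13, m)))
Function('I')(Y) = Mul(Rational(-1, 113), Y) (Function('I')(Y) = Mul(Y, Pow(-113, -1)) = Mul(Y, Rational(-1, 113)) = Mul(Rational(-1, 113), Y))
Mul(-50, Function('I')(Function('M')(-8))) = Mul(-50, Mul(Rational(-1, 113), Mul(Pow(-8, -1), Add(-1, Mul(Pow(-8, 2), Add(13, -8)))))) = Mul(-50, Mul(Rational(-1, 113), Mul(Rational(-1, 8), Add(-1, Mul(64, 5))))) = Mul(-50, Mul(Rational(-1, 113), Mul(Rational(-1, 8), Add(-1, 320)))) = Mul(-50, Mul(Rational(-1, 113), Mul(Rational(-1, 8), 319))) = Mul(-50, Mul(Rational(-1, 113), Rational(-319, 8))) = Mul(-50, Rational(319, 904)) = Rational(-7975, 452)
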